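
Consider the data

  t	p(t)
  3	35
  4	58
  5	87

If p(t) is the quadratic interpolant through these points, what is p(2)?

Evaluate each Lagrange basis at t = 2:
L_0(2) = (-2)·(-3)/[(-1)·(-2)] = 3
L_1(2) = (-1)·(-3)/[(1)·(-1)] = -3
L_2(2) = (-1)·(-2)/[(2)·(1)] = 1
Sum: 35·(3) + 58·(-3) + 87·(1) = 18

18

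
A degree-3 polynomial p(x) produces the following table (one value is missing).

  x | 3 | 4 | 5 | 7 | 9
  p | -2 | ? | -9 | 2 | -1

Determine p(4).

The 4 known values determine p uniquely (degree ≤ 3).
L_0(4) = (-1)·(-3)·(-5)/[(-2)·(-4)·(-6)] = 5/16
L_1(4) = (1)·(-3)·(-5)/[(2)·(-2)·(-4)] = 15/16
L_2(4) = (1)·(-1)·(-5)/[(4)·(2)·(-2)] = -5/16
L_3(4) = (1)·(-1)·(-3)/[(6)·(4)·(2)] = 1/16
Sum: (-2)·(5/16) + (-9)·(15/16) + 2·(-5/16) + (-1)·(1/16) = -39/4

-39/4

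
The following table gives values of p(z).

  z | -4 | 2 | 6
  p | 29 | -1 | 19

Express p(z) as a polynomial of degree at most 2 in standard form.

p(z) = z^2 - 3z + 1

Newton's divided differences:
p[-4,2] = (-1 - 29) / (2 - (-4)) = -5
p[2,6] = (19 - (-1)) / (6 - 2) = 5
p[-4,2,6] = (5 - (-5)) / (6 - (-4)) = 1
p(z) = 29 + (-5)·(z + 4) + 1·(z + 4)(z - 2)
Expanding: p(z) = z^2 - 3z + 1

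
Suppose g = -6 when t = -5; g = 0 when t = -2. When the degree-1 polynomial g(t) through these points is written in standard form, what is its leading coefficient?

L_0(t) = (t + 2) / [-3] = -(1/3)t - 2/3
L_1(t) = (t + 5) / [3] = (1/3)t + 5/3
g(t) = (-6)·L_0 + 0·L_1
Only the coefficient of t is needed; take it from each L_i and combine:
(-6)·(-1/3) + 0·(1/3) = 2

2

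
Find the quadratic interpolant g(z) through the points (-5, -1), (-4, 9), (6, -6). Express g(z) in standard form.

g(z) = -(23/22)z^2 + (13/22)z + 309/11

Build the Lagrange basis polynomials:
L_0(z) = (z + 4)(z - 6) / [11] = (1/11)z^2 - (2/11)z - 24/11
L_1(z) = (z + 5)(z - 6) / [-10] = -(1/10)z^2 + (1/10)z + 3
L_2(z) = (z + 5)(z + 4) / [110] = (1/110)z^2 + (9/110)z + 2/11
g(z) = (-1)·L_0 + 9·L_1 + (-6)·L_2
  (-1)·L_0(z) = -(1/11)z^2 + (2/11)z + 24/11
  9·L_1(z) = -(9/10)z^2 + (9/10)z + 27
  (-6)·L_2(z) = -(3/55)z^2 - (27/55)z - 12/11
Adding term by term: -(23/22)z^2 + (13/22)z + 309/11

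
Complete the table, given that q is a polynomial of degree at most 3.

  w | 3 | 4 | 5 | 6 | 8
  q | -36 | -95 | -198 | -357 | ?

The 4 known values determine q uniquely (degree ≤ 3).
Evaluate each Lagrange basis at w = 8:
L_0(8) = (4)·(3)·(2)/[(-1)·(-2)·(-3)] = -4
L_1(8) = (5)·(3)·(2)/[(1)·(-1)·(-2)] = 15
L_2(8) = (5)·(4)·(2)/[(2)·(1)·(-1)] = -20
L_3(8) = (5)·(4)·(3)/[(3)·(2)·(1)] = 10
Sum: (-36)·(-4) + (-95)·(15) + (-198)·(-20) + (-357)·(10) = -891

-891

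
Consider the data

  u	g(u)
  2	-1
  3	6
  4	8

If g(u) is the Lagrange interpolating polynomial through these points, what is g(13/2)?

L_0(13/2) = (7/2)·(5/2)/[(-1)·(-2)] = 35/8
L_1(13/2) = (9/2)·(5/2)/[(1)·(-1)] = -45/4
L_2(13/2) = (9/2)·(7/2)/[(2)·(1)] = 63/8
Sum: (-1)·(35/8) + 6·(-45/4) + 8·(63/8) = -71/8

-71/8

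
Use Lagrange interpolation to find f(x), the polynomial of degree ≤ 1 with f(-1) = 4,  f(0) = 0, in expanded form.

Build the Lagrange basis polynomials:
L_0(x) = x / [-1] = -x
L_1(x) = (x + 1) / [1] = x + 1
f(x) = 4·L_0 + 0·L_1
  4·L_0(x) = -4x
  0·L_1(x) = 0
Adding term by term: -4x

f(x) = -4x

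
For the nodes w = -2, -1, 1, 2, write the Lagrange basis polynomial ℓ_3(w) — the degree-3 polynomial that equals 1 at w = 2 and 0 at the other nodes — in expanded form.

ℓ_3(w) = (1/12)w^3 + (1/6)w^2 - (1/12)w - 1/6

ℓ_3(w) = (w + 2)(w + 1)(w - 1) / [(4)·(3)·(1)]
       = (w^3 + 2w^2 - w - 2) / (12)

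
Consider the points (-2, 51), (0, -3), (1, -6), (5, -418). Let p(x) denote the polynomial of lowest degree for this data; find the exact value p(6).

Evaluate each Lagrange basis at x = 6:
L_0(6) = (6)·(5)·(1)/[(-2)·(-3)·(-7)] = -5/7
L_1(6) = (8)·(5)·(1)/[(2)·(-1)·(-5)] = 4
L_2(6) = (8)·(6)·(1)/[(3)·(1)·(-4)] = -4
L_3(6) = (8)·(6)·(5)/[(7)·(5)·(4)] = 12/7
Sum: 51·(-5/7) + (-3)·(4) + (-6)·(-4) + (-418)·(12/7) = -741

-741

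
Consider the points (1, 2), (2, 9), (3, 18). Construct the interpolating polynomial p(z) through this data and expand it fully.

p(z) = z^2 + 4z - 3

Newton's divided differences:
p[1,2] = (9 - 2) / (2 - 1) = 7
p[2,3] = (18 - 9) / (3 - 2) = 9
p[1,2,3] = (9 - 7) / (3 - 1) = 1
p(z) = 2 + 7·(z - 1) + 1·(z - 1)(z - 2)
Expanding: p(z) = z^2 + 4z - 3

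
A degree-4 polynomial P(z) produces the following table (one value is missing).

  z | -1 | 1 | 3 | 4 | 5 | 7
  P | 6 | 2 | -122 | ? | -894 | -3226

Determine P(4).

-379

The 5 known values determine P uniquely (degree ≤ 4).
L_0(4) = (3)·(1)·(-1)·(-3)/[(-2)·(-4)·(-6)·(-8)] = 3/128
L_1(4) = (5)·(1)·(-1)·(-3)/[(2)·(-2)·(-4)·(-6)] = -5/32
L_2(4) = (5)·(3)·(-1)·(-3)/[(4)·(2)·(-2)·(-4)] = 45/64
L_3(4) = (5)·(3)·(1)·(-3)/[(6)·(4)·(2)·(-2)] = 15/32
L_4(4) = (5)·(3)·(1)·(-1)/[(8)·(6)·(4)·(2)] = -5/128
Sum: 6·(3/128) + 2·(-5/32) + (-122)·(45/64) + (-894)·(15/32) + (-3226)·(-5/128) = -379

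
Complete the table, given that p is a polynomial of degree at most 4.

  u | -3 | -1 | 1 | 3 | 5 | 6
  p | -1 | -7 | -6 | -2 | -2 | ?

The 5 known values determine p uniquely (degree ≤ 4).
Evaluate each Lagrange basis at u = 6:
L_0(6) = (7)·(5)·(3)·(1)/[(-2)·(-4)·(-6)·(-8)] = 35/128
L_1(6) = (9)·(5)·(3)·(1)/[(2)·(-2)·(-4)·(-6)] = -45/32
L_2(6) = (9)·(7)·(3)·(1)/[(4)·(2)·(-2)·(-4)] = 189/64
L_3(6) = (9)·(7)·(5)·(1)/[(6)·(4)·(2)·(-2)] = -105/32
L_4(6) = (9)·(7)·(5)·(3)/[(8)·(6)·(4)·(2)] = 315/128
Sum: (-1)·(35/128) + (-7)·(-45/32) + (-6)·(189/64) + (-2)·(-105/32) + (-2)·(315/128) = -833/128

-833/128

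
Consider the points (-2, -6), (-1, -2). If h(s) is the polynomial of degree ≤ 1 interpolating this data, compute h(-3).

-10

L_0(-3) = (-2)/[(-1)] = 2
L_1(-3) = (-1)/[(1)] = -1
Sum: (-6)·(2) + (-2)·(-1) = -10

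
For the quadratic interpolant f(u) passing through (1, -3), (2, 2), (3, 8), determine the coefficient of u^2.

1/2

Build the Lagrange basis polynomials:
L_0(u) = (u - 2)(u - 3) / [2] = (1/2)u^2 - (5/2)u + 3
L_1(u) = (u - 1)(u - 3) / [-1] = -u^2 + 4u - 3
L_2(u) = (u - 1)(u - 2) / [2] = (1/2)u^2 - (3/2)u + 1
f(u) = (-3)·L_0 + 2·L_1 + 8·L_2
Only the coefficient of u^2 is needed; take it from each L_i and combine:
(-3)·(1/2) + 2·(-1) + 8·(1/2) = 1/2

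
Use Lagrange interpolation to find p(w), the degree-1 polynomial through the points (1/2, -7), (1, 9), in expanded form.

L_0(w) = (w - 1) / [-1/2] = -2w + 2
L_1(w) = (w - 1/2) / [1/2] = 2w - 1
p(w) = (-7)·L_0 + 9·L_1
  (-7)·L_0(w) = 14w - 14
  9·L_1(w) = 18w - 9
Adding term by term: 32w - 23

p(w) = 32w - 23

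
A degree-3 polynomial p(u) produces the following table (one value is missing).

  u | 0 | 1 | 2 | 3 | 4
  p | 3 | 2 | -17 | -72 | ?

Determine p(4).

-181

The 4 known values determine p uniquely (degree ≤ 3).
L_0(4) = (3)·(2)·(1)/[(-1)·(-2)·(-3)] = -1
L_1(4) = (4)·(2)·(1)/[(1)·(-1)·(-2)] = 4
L_2(4) = (4)·(3)·(1)/[(2)·(1)·(-1)] = -6
L_3(4) = (4)·(3)·(2)/[(3)·(2)·(1)] = 4
Sum: 3·(-1) + 2·(4) + (-17)·(-6) + (-72)·(4) = -181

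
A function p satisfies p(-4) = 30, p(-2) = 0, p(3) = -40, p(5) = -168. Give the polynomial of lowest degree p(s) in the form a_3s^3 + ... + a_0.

Newton's divided differences:
p[-4,-2] = (0 - 30) / (-2 - (-4)) = -15
p[-2,3] = (-40 - 0) / (3 - (-2)) = -8
p[3,5] = (-168 - (-40)) / (5 - 3) = -64
p[-4,-2,3] = (-8 - (-15)) / (3 - (-4)) = 1
p[-2,3,5] = (-64 - (-8)) / (5 - (-2)) = -8
p[-4,-2,3,5] = (-8 - 1) / (5 - (-4)) = -1
p(s) = 30 + (-15)·(s + 4) + 1·(s + 4)(s + 2) + (-1)·(s + 4)(s + 2)(s - 3)
Expanding: p(s) = -s^3 - 2s^2 + s + 2

p(s) = -s^3 - 2s^2 + s + 2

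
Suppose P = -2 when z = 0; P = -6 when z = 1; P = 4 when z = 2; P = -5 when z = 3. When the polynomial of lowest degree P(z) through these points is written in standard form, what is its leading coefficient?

The leading coefficient equals the top divided difference P[0,1,2,3].
P[0,1] = (-6 - (-2)) / (1 - 0) = -4
P[1,2] = (4 - (-6)) / (2 - 1) = 10
P[2,3] = (-5 - 4) / (3 - 2) = -9
P[0,1,2] = (10 - (-4)) / (2 - 0) = 7
P[1,2,3] = (-9 - 10) / (3 - 1) = -19/2
P[0,1,2,3] = (-19/2 - 7) / (3 - 0) = -11/2

-11/2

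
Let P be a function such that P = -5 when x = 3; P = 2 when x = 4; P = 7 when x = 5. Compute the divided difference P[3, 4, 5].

-1

P[3,4] = (2 - (-5)) / (4 - 3) = 7
P[4,5] = (7 - 2) / (5 - 4) = 5
P[3,4,5] = (5 - 7) / (5 - 3) = -1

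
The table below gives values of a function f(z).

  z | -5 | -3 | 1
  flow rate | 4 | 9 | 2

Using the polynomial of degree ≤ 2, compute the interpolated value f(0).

Using Newton's divided-difference form:
f[-5,-3] = (9 - 4) / (-3 - (-5)) = 5/2
f[-3,1] = (2 - 9) / (1 - (-3)) = -7/4
f[-5,-3,1] = (-7/4 - 5/2) / (1 - (-5)) = -17/24
f(0) = 4 + (5/2)·(5) + (-17/24)·(5)·(3) = 47/8

47/8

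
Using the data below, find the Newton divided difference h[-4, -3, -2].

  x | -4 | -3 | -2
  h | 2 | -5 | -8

2

h[-4,-3] = (-5 - 2) / (-3 - (-4)) = -7
h[-3,-2] = (-8 - (-5)) / (-2 - (-3)) = -3
h[-4,-3,-2] = (-3 - (-7)) / (-2 - (-4)) = 2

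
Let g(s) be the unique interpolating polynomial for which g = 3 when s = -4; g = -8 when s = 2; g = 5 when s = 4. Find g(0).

-38/3

L_0(0) = (-2)·(-4)/[(-6)·(-8)] = 1/6
L_1(0) = (4)·(-4)/[(6)·(-2)] = 4/3
L_2(0) = (4)·(-2)/[(8)·(2)] = -1/2
Sum: 3·(1/6) + (-8)·(4/3) + 5·(-1/2) = -38/3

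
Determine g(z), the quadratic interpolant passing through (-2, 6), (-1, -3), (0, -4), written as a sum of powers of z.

g(z) = 4z^2 + 3z - 4

L_0(z) = (z + 1)z / [2] = (1/2)z^2 + (1/2)z
L_1(z) = (z + 2)z / [-1] = -z^2 - 2z
L_2(z) = (z + 2)(z + 1) / [2] = (1/2)z^2 + (3/2)z + 1
g(z) = 6·L_0 + (-3)·L_1 + (-4)·L_2
  6·L_0(z) = 3z^2 + 3z
  (-3)·L_1(z) = 3z^2 + 6z
  (-4)·L_2(z) = -2z^2 - 6z - 4
Adding term by term: 4z^2 + 3z - 4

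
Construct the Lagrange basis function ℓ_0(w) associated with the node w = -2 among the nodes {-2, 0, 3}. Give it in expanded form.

ℓ_0(w) = (1/10)w^2 - (3/10)w

ℓ_0(w) = w(w - 3) / [(-2)·(-5)]
       = (w^2 - 3w) / (10)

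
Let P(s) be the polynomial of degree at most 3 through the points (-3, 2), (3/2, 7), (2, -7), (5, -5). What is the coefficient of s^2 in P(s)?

-16879/2520

Build the Lagrange basis polynomials:
L_0(s) = (s - 3/2)(s - 2)(s - 5) / [-180] = -(1/180)s^3 + (17/360)s^2 - (41/360)s + 1/12
L_1(s) = (s + 3)(s - 2)(s - 5) / [63/8] = (8/63)s^3 - (32/63)s^2 - (88/63)s + 80/21
L_2(s) = (s + 3)(s - 3/2)(s - 5) / [-15/2] = -(2/15)s^3 + (7/15)s^2 + (8/5)s - 3
L_3(s) = (s + 3)(s - 3/2)(s - 2) / [84] = (1/84)s^3 - (1/168)s^2 - (5/56)s + 3/28
P(s) = 2·L_0 + 7·L_1 + (-7)·L_2 + (-5)·L_3
Only the coefficient of s^2 is needed; take it from each L_i and combine:
2·(17/360) + 7·(-32/63) + (-7)·(7/15) + (-5)·(-1/168) = -16879/2520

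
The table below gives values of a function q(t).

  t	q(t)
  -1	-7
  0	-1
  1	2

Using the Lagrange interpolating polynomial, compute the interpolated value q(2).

2

Evaluate each Lagrange basis at t = 2:
L_0(2) = (2)·(1)/[(-1)·(-2)] = 1
L_1(2) = (3)·(1)/[(1)·(-1)] = -3
L_2(2) = (3)·(2)/[(2)·(1)] = 3
Sum: (-7)·(1) + (-1)·(-3) + 2·(3) = 2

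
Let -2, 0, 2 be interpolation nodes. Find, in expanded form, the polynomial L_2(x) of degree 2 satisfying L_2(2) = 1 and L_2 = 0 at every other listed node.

L_2(x) = (1/8)x^2 + (1/4)x

L_2(x) = (x + 2)x / [(4)·(2)]
       = (x^2 + 2x) / (8)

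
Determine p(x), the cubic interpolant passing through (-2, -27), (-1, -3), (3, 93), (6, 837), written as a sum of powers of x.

Build the Lagrange basis polynomials:
L_0(x) = (x + 1)(x - 3)(x - 6) / [-40] = -(1/40)x^3 + (1/5)x^2 - (9/40)x - 9/20
L_1(x) = (x + 2)(x - 3)(x - 6) / [28] = (1/28)x^3 - (1/4)x^2 + 9/7
L_2(x) = (x + 2)(x + 1)(x - 6) / [-60] = -(1/60)x^3 + (1/20)x^2 + (4/15)x + 1/5
L_3(x) = (x + 2)(x + 1)(x - 3) / [168] = (1/168)x^3 - (1/24)x - 1/28
p(x) = (-27)·L_0 + (-3)·L_1 + 93·L_2 + 837·L_3
  (-27)·L_0(x) = (27/40)x^3 - (27/5)x^2 + (243/40)x + 243/20
  (-3)·L_1(x) = -(3/28)x^3 + (3/4)x^2 - 27/7
  93·L_2(x) = -(31/20)x^3 + (93/20)x^2 + (124/5)x + 93/5
  837·L_3(x) = (279/56)x^3 - (279/8)x - 837/28
Adding term by term: 4x^3 - 4x - 3

p(x) = 4x^3 - 4x - 3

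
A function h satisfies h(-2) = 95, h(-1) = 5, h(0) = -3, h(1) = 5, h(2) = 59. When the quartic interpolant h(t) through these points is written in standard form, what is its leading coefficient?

4

L_0(t) = (t + 1)t(t - 1)(t - 2) / [24] = (1/24)t^4 - (1/12)t^3 - (1/24)t^2 + (1/12)t
L_1(t) = (t + 2)t(t - 1)(t - 2) / [-6] = -(1/6)t^4 + (1/6)t^3 + (2/3)t^2 - (2/3)t
L_2(t) = (t + 2)(t + 1)(t - 1)(t - 2) / [4] = (1/4)t^4 - (5/4)t^2 + 1
L_3(t) = (t + 2)(t + 1)t(t - 2) / [-6] = -(1/6)t^4 - (1/6)t^3 + (2/3)t^2 + (2/3)t
L_4(t) = (t + 2)(t + 1)t(t - 1) / [24] = (1/24)t^4 + (1/12)t^3 - (1/24)t^2 - (1/12)t
h(t) = 95·L_0 + 5·L_1 + (-3)·L_2 + 5·L_3 + 59·L_4
Only the coefficient of t^4 is needed; take it from each L_i and combine:
95·(1/24) + 5·(-1/6) + (-3)·(1/4) + 5·(-1/6) + 59·(1/24) = 4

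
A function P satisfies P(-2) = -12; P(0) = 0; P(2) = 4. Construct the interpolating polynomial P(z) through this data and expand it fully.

P(z) = -z^2 + 4z

L_0(z) = z(z - 2) / [8] = (1/8)z^2 - (1/4)z
L_1(z) = (z + 2)(z - 2) / [-4] = -(1/4)z^2 + 1
L_2(z) = (z + 2)z / [8] = (1/8)z^2 + (1/4)z
P(z) = (-12)·L_0 + 0·L_1 + 4·L_2
  (-12)·L_0(z) = -(3/2)z^2 + 3z
  0·L_1(z) = 0
  4·L_2(z) = (1/2)z^2 + z
Adding term by term: -z^2 + 4z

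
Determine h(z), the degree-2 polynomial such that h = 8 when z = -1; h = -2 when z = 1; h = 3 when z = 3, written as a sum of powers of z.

Newton's divided differences:
h[-1,1] = (-2 - 8) / (1 - (-1)) = -5
h[1,3] = (3 - (-2)) / (3 - 1) = 5/2
h[-1,1,3] = (5/2 - (-5)) / (3 - (-1)) = 15/8
h(z) = 8 + (-5)·(z + 1) + (15/8)·(z + 1)(z - 1)
Expanding: h(z) = (15/8)z^2 - 5z + 9/8

h(z) = (15/8)z^2 - 5z + 9/8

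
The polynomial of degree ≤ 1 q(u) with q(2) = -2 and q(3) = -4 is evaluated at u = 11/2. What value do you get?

L_0(11/2) = (5/2)/[(-1)] = -5/2
L_1(11/2) = (7/2)/[(1)] = 7/2
Sum: (-2)·(-5/2) + (-4)·(7/2) = -9

-9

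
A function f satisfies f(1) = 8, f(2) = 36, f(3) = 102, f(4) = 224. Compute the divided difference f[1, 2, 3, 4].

f[1,2] = (36 - 8) / (2 - 1) = 28
f[2,3] = (102 - 36) / (3 - 2) = 66
f[3,4] = (224 - 102) / (4 - 3) = 122
f[1,2,3] = (66 - 28) / (3 - 1) = 19
f[2,3,4] = (122 - 66) / (4 - 2) = 28
f[1,2,3,4] = (28 - 19) / (4 - 1) = 3

3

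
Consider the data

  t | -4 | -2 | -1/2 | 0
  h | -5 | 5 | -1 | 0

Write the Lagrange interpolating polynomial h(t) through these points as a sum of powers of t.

Build the Lagrange basis polynomials:
L_0(t) = (t + 2)(t + 1/2)t / [-28] = -(1/28)t^3 - (5/56)t^2 - (1/28)t
L_1(t) = (t + 4)(t + 1/2)t / [6] = (1/6)t^3 + (3/4)t^2 + (1/3)t
L_2(t) = (t + 4)(t + 2)t / [-21/8] = -(8/21)t^3 - (16/7)t^2 - (64/21)t
L_3(t) = (t + 4)(t + 2)(t + 1/2) / [4] = (1/4)t^3 + (13/8)t^2 + (11/4)t + 1
h(t) = (-5)·L_0 + 5·L_1 + (-1)·L_2 + 0·L_3
  (-5)·L_0(t) = (5/28)t^3 + (25/56)t^2 + (5/28)t
  5·L_1(t) = (5/6)t^3 + (15/4)t^2 + (5/3)t
  (-1)·L_2(t) = (8/21)t^3 + (16/7)t^2 + (64/21)t
  0·L_3(t) = 0
Adding term by term: (39/28)t^3 + (363/56)t^2 + (137/28)t

h(t) = (39/28)t^3 + (363/56)t^2 + (137/28)t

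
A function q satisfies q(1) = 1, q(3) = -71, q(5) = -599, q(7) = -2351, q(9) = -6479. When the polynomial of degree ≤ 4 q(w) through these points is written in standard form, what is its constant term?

1

Build the Lagrange basis polynomials:
L_0(w) = (w - 3)(w - 5)(w - 7)(w - 9) / [384] = (1/384)w^4 - (1/16)w^3 + (103/192)w^2 - (31/16)w + 315/128
L_1(w) = (w - 1)(w - 5)(w - 7)(w - 9) / [-96] = -(1/96)w^4 + (11/48)w^3 - (41/24)w^2 + (229/48)w - 105/32
L_2(w) = (w - 1)(w - 3)(w - 7)(w - 9) / [64] = (1/64)w^4 - (5/16)w^3 + (65/32)w^2 - (75/16)w + 189/64
L_3(w) = (w - 1)(w - 3)(w - 5)(w - 9) / [-96] = -(1/96)w^4 + (3/16)w^3 - (13/12)w^2 + (37/16)w - 45/32
L_4(w) = (w - 1)(w - 3)(w - 5)(w - 7) / [384] = (1/384)w^4 - (1/24)w^3 + (43/192)w^2 - (11/24)w + 35/128
q(w) = 1·L_0 + (-71)·L_1 + (-599)·L_2 + (-2351)·L_3 + (-6479)·L_4
Only the constant term is needed; take it from each L_i and combine:
1·(315/128) + (-71)·(-105/32) + (-599)·(189/64) + (-2351)·(-45/32) + (-6479)·(35/128) = 1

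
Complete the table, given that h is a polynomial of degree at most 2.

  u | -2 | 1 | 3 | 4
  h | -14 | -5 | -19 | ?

-32

The 3 known values determine h uniquely (degree ≤ 2).
L_0(4) = (3)·(1)/[(-3)·(-5)] = 1/5
L_1(4) = (6)·(1)/[(3)·(-2)] = -1
L_2(4) = (6)·(3)/[(5)·(2)] = 9/5
Sum: (-14)·(1/5) + (-5)·(-1) + (-19)·(9/5) = -32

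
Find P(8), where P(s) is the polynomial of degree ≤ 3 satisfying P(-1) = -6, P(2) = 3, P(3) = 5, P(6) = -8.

Using Newton's divided-difference form:
P[-1,2] = (3 - (-6)) / (2 - (-1)) = 3
P[2,3] = (5 - 3) / (3 - 2) = 2
P[3,6] = (-8 - 5) / (6 - 3) = -13/3
P[-1,2,3] = (2 - 3) / (3 - (-1)) = -1/4
P[2,3,6] = (-13/3 - 2) / (6 - 2) = -19/12
P[-1,2,3,6] = (-19/12 - (-1/4)) / (6 - (-1)) = -4/21
P(8) = -6 + 3·(9) + (-1/4)·(9)·(6) + (-4/21)·(9)·(6)·(5) = -615/14

-615/14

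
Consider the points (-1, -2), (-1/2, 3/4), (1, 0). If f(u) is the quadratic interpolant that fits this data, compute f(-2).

-12

L_0(-2) = (-3/2)·(-3)/[(-1/2)·(-2)] = 9/2
L_1(-2) = (-1)·(-3)/[(1/2)·(-3/2)] = -4
L_2(-2) = (-1)·(-3/2)/[(2)·(3/2)] = 1/2
Sum: (-2)·(9/2) + 3/4·(-4) + 0 = -12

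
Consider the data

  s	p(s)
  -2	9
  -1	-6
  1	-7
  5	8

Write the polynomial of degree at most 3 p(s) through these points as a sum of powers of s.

p(s) = -(33/56)s^3 + (307/84)s^2 + (5/56)s - 853/84

Build the Lagrange basis polynomials:
L_0(s) = (s + 1)(s - 1)(s - 5) / [-21] = -(1/21)s^3 + (5/21)s^2 + (1/21)s - 5/21
L_1(s) = (s + 2)(s - 1)(s - 5) / [12] = (1/12)s^3 - (1/3)s^2 - (7/12)s + 5/6
L_2(s) = (s + 2)(s + 1)(s - 5) / [-24] = -(1/24)s^3 + (1/12)s^2 + (13/24)s + 5/12
L_3(s) = (s + 2)(s + 1)(s - 1) / [168] = (1/168)s^3 + (1/84)s^2 - (1/168)s - 1/84
p(s) = 9·L_0 + (-6)·L_1 + (-7)·L_2 + 8·L_3
  9·L_0(s) = -(3/7)s^3 + (15/7)s^2 + (3/7)s - 15/7
  (-6)·L_1(s) = -(1/2)s^3 + 2s^2 + (7/2)s - 5
  (-7)·L_2(s) = (7/24)s^3 - (7/12)s^2 - (91/24)s - 35/12
  8·L_3(s) = (1/21)s^3 + (2/21)s^2 - (1/21)s - 2/21
Adding term by term: -(33/56)s^3 + (307/84)s^2 + (5/56)s - 853/84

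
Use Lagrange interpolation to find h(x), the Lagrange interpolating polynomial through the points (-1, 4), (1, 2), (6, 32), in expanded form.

h(x) = x^2 - x + 2

Build the Lagrange basis polynomials:
L_0(x) = (x - 1)(x - 6) / [14] = (1/14)x^2 - (1/2)x + 3/7
L_1(x) = (x + 1)(x - 6) / [-10] = -(1/10)x^2 + (1/2)x + 3/5
L_2(x) = (x + 1)(x - 1) / [35] = (1/35)x^2 - 1/35
h(x) = 4·L_0 + 2·L_1 + 32·L_2
  4·L_0(x) = (2/7)x^2 - 2x + 12/7
  2·L_1(x) = -(1/5)x^2 + x + 6/5
  32·L_2(x) = (32/35)x^2 - 32/35
Adding term by term: x^2 - x + 2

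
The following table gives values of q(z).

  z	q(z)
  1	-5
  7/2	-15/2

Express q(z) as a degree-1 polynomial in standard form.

L_0(z) = (z - 7/2) / [-5/2] = -(2/5)z + 7/5
L_1(z) = (z - 1) / [5/2] = (2/5)z - 2/5
q(z) = (-5)·L_0 + (-15/2)·L_1
  (-5)·L_0(z) = 2z - 7
  (-15/2)·L_1(z) = -3z + 3
Adding term by term: -z - 4

q(z) = -z - 4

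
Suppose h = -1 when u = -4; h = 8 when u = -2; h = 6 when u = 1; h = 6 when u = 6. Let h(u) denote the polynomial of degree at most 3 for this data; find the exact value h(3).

43/20

Using Newton's divided-difference form:
h[-4,-2] = (8 - (-1)) / (-2 - (-4)) = 9/2
h[-2,1] = (6 - 8) / (1 - (-2)) = -2/3
h[1,6] = (6 - 6) / (6 - 1) = 0
h[-4,-2,1] = (-2/3 - 9/2) / (1 - (-4)) = -31/30
h[-2,1,6] = (0 - (-2/3)) / (6 - (-2)) = 1/12
h[-4,-2,1,6] = (1/12 - (-31/30)) / (6 - (-4)) = 67/600
h(3) = -1 + (9/2)·(7) + (-31/30)·(7)·(5) + (67/600)·(7)·(5)·(2) = 43/20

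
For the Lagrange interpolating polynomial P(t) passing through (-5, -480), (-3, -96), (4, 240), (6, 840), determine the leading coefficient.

4

The leading coefficient equals the top divided difference P[-5,-3,4,6].
P[-5,-3] = (-96 - (-480)) / (-3 - (-5)) = 192
P[-3,4] = (240 - (-96)) / (4 - (-3)) = 48
P[4,6] = (840 - 240) / (6 - 4) = 300
P[-5,-3,4] = (48 - 192) / (4 - (-5)) = -16
P[-3,4,6] = (300 - 48) / (6 - (-3)) = 28
P[-5,-3,4,6] = (28 - (-16)) / (6 - (-5)) = 4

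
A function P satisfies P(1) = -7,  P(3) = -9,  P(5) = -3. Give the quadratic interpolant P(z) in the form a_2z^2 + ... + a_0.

P(z) = z^2 - 5z - 3

L_0(z) = (z - 3)(z - 5) / [8] = (1/8)z^2 - z + 15/8
L_1(z) = (z - 1)(z - 5) / [-4] = -(1/4)z^2 + (3/2)z - 5/4
L_2(z) = (z - 1)(z - 3) / [8] = (1/8)z^2 - (1/2)z + 3/8
P(z) = (-7)·L_0 + (-9)·L_1 + (-3)·L_2
  (-7)·L_0(z) = -(7/8)z^2 + 7z - 105/8
  (-9)·L_1(z) = (9/4)z^2 - (27/2)z + 45/4
  (-3)·L_2(z) = -(3/8)z^2 + (3/2)z - 9/8
Adding term by term: z^2 - 5z - 3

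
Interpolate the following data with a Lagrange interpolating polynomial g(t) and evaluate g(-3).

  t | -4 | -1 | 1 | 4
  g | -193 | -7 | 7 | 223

-85

L_0(-3) = (-2)·(-4)·(-7)/[(-3)·(-5)·(-8)] = 7/15
L_1(-3) = (1)·(-4)·(-7)/[(3)·(-2)·(-5)] = 14/15
L_2(-3) = (1)·(-2)·(-7)/[(5)·(2)·(-3)] = -7/15
L_3(-3) = (1)·(-2)·(-4)/[(8)·(5)·(3)] = 1/15
Sum: (-193)·(7/15) + (-7)·(14/15) + 7·(-7/15) + 223·(1/15) = -85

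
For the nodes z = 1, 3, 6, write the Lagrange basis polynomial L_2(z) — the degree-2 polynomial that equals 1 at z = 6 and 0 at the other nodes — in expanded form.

L_2(z) = (1/15)z^2 - (4/15)z + 1/5

L_2(z) = (z - 1)(z - 3) / [(5)·(3)]
       = (z^2 - 4z + 3) / (15)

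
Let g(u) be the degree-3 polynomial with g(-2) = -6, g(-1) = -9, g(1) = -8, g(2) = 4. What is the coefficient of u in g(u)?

-1/6

L_0(u) = (u + 1)(u - 1)(u - 2) / [-12] = -(1/12)u^3 + (1/6)u^2 + (1/12)u - 1/6
L_1(u) = (u + 2)(u - 1)(u - 2) / [6] = (1/6)u^3 - (1/6)u^2 - (2/3)u + 2/3
L_2(u) = (u + 2)(u + 1)(u - 2) / [-6] = -(1/6)u^3 - (1/6)u^2 + (2/3)u + 2/3
L_3(u) = (u + 2)(u + 1)(u - 1) / [12] = (1/12)u^3 + (1/6)u^2 - (1/12)u - 1/6
g(u) = (-6)·L_0 + (-9)·L_1 + (-8)·L_2 + 4·L_3
Only the coefficient of u is needed; take it from each L_i and combine:
(-6)·(1/12) + (-9)·(-2/3) + (-8)·(2/3) + 4·(-1/12) = -1/6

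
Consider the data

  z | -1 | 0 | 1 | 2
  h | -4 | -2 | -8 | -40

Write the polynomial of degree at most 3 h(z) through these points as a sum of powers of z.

h(z) = -3z^3 - 4z^2 + z - 2

L_0(z) = z(z - 1)(z - 2) / [-6] = -(1/6)z^3 + (1/2)z^2 - (1/3)z
L_1(z) = (z + 1)(z - 1)(z - 2) / [2] = (1/2)z^3 - z^2 - (1/2)z + 1
L_2(z) = (z + 1)z(z - 2) / [-2] = -(1/2)z^3 + (1/2)z^2 + z
L_3(z) = (z + 1)z(z - 1) / [6] = (1/6)z^3 - (1/6)z
h(z) = (-4)·L_0 + (-2)·L_1 + (-8)·L_2 + (-40)·L_3
  (-4)·L_0(z) = (2/3)z^3 - 2z^2 + (4/3)z
  (-2)·L_1(z) = -z^3 + 2z^2 + z - 2
  (-8)·L_2(z) = 4z^3 - 4z^2 - 8z
  (-40)·L_3(z) = -(20/3)z^3 + (20/3)z
Adding term by term: -3z^3 - 4z^2 + z - 2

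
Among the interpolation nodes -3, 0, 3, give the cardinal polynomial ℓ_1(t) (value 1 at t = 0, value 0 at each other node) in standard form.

ℓ_1(t) = (t + 3)(t - 3) / [(3)·(-3)]
       = (t^2 - 9) / (-9)

ℓ_1(t) = -(1/9)t^2 + 1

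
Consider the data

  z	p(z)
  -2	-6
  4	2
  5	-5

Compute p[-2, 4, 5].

p[-2,4] = (2 - (-6)) / (4 - (-2)) = 4/3
p[4,5] = (-5 - 2) / (5 - 4) = -7
p[-2,4,5] = (-7 - 4/3) / (5 - (-2)) = -25/21

-25/21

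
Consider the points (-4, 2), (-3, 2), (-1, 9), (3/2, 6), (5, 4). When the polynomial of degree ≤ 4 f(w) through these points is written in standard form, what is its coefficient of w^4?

2521/41580

L_0(w) = (w + 3)(w + 1)(w - 3/2)(w - 5) / [297/2] = (2/297)w^4 - (5/297)w^3 - (31/297)w^2 + (7/99)w + 5/33
L_1(w) = (w + 4)(w + 1)(w - 3/2)(w - 5) / [-72] = -(1/72)w^4 + (1/48)w^3 + (7/24)w^2 - (23/144)w - 5/12
L_2(w) = (w + 4)(w + 3)(w - 3/2)(w - 5) / [90] = (1/90)w^4 + (1/180)w^3 - (13/45)w^2 - (17/60)w + 1
L_3(w) = (w + 4)(w + 3)(w + 1)(w - 5) / [-3465/16] = -(16/3465)w^4 - (16/1155)w^3 + (16/165)w^2 + (1328/3465)w + 64/231
L_4(w) = (w + 4)(w + 3)(w + 1)(w - 3/2) / [1512] = (1/1512)w^4 + (13/3024)w^3 + (1/216)w^2 - (11/1008)w - 1/84
f(w) = 2·L_0 + 2·L_1 + 9·L_2 + 6·L_3 + 4·L_4
Only the coefficient of w^4 is needed; take it from each L_i and combine:
2·(2/297) + 2·(-1/72) + 9·(1/90) + 6·(-16/3465) + 4·(1/1512) = 2521/41580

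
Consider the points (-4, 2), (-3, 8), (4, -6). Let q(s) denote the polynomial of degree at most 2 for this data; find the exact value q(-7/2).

21/4

Evaluate each Lagrange basis at s = -7/2:
L_0(-7/2) = (-1/2)·(-15/2)/[(-1)·(-8)] = 15/32
L_1(-7/2) = (1/2)·(-15/2)/[(1)·(-7)] = 15/28
L_2(-7/2) = (1/2)·(-1/2)/[(8)·(7)] = -1/224
Sum: 2·(15/32) + 8·(15/28) + (-6)·(-1/224) = 21/4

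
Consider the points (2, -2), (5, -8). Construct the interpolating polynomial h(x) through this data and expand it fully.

Build the Lagrange basis polynomials:
L_0(x) = (x - 5) / [-3] = -(1/3)x + 5/3
L_1(x) = (x - 2) / [3] = (1/3)x - 2/3
h(x) = (-2)·L_0 + (-8)·L_1
  (-2)·L_0(x) = (2/3)x - 10/3
  (-8)·L_1(x) = -(8/3)x + 16/3
Adding term by term: -2x + 2

h(x) = -2x + 2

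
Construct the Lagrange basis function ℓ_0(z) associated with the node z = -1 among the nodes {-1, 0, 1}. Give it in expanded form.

ℓ_0(z) = (1/2)z^2 - (1/2)z

ℓ_0(z) = z(z - 1) / [(-1)·(-2)]
       = (z^2 - z) / (2)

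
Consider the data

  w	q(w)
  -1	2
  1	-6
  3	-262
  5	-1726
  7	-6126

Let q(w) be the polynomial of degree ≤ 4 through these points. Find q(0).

-1

Using Newton's divided-difference form:
q[-1,1] = (-6 - 2) / (1 - (-1)) = -4
q[1,3] = (-262 - (-6)) / (3 - 1) = -128
q[3,5] = (-1726 - (-262)) / (5 - 3) = -732
q[5,7] = (-6126 - (-1726)) / (7 - 5) = -2200
q[-1,1,3] = (-128 - (-4)) / (3 - (-1)) = -31
q[1,3,5] = (-732 - (-128)) / (5 - 1) = -151
q[3,5,7] = (-2200 - (-732)) / (7 - 3) = -367
q[-1,1,3,5] = (-151 - (-31)) / (5 - (-1)) = -20
q[1,3,5,7] = (-367 - (-151)) / (7 - 1) = -36
q[-1,1,3,5,7] = (-36 - (-20)) / (7 - (-1)) = -2
q(0) = 2 + (-4)·(1) + (-31)·(1)·(-1) + (-20)·(1)·(-1)·(-3) + (-2)·(1)·(-1)·(-3)·(-5) = -1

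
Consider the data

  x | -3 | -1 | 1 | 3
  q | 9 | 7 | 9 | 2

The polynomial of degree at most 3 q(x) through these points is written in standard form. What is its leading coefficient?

-13/48

The leading coefficient equals the top divided difference q[-3,-1,1,3].
q[-3,-1] = (7 - 9) / (-1 - (-3)) = -1
q[-1,1] = (9 - 7) / (1 - (-1)) = 1
q[1,3] = (2 - 9) / (3 - 1) = -7/2
q[-3,-1,1] = (1 - (-1)) / (1 - (-3)) = 1/2
q[-1,1,3] = (-7/2 - 1) / (3 - (-1)) = -9/8
q[-3,-1,1,3] = (-9/8 - 1/2) / (3 - (-3)) = -13/48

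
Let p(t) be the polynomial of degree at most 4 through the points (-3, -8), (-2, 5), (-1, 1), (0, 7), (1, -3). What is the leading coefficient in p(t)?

-53/24

L_0(t) = (t + 2)(t + 1)t(t - 1) / [24] = (1/24)t^4 + (1/12)t^3 - (1/24)t^2 - (1/12)t
L_1(t) = (t + 3)(t + 1)t(t - 1) / [-6] = -(1/6)t^4 - (1/2)t^3 + (1/6)t^2 + (1/2)t
L_2(t) = (t + 3)(t + 2)t(t - 1) / [4] = (1/4)t^4 + t^3 + (1/4)t^2 - (3/2)t
L_3(t) = (t + 3)(t + 2)(t + 1)(t - 1) / [-6] = -(1/6)t^4 - (5/6)t^3 - (5/6)t^2 + (5/6)t + 1
L_4(t) = (t + 3)(t + 2)(t + 1)t / [24] = (1/24)t^4 + (1/4)t^3 + (11/24)t^2 + (1/4)t
p(t) = (-8)·L_0 + 5·L_1 + 1·L_2 + 7·L_3 + (-3)·L_4
Only the coefficient of t^4 is needed; take it from each L_i and combine:
(-8)·(1/24) + 5·(-1/6) + 1·(1/4) + 7·(-1/6) + (-3)·(1/24) = -53/24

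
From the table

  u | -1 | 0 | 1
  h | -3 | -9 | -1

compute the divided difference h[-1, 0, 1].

7

h[-1,0] = (-9 - (-3)) / (0 - (-1)) = -6
h[0,1] = (-1 - (-9)) / (1 - 0) = 8
h[-1,0,1] = (8 - (-6)) / (1 - (-1)) = 7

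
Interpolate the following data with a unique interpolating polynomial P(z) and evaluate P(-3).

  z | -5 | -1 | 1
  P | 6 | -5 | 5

-14/3

L_0(-3) = (-2)·(-4)/[(-4)·(-6)] = 1/3
L_1(-3) = (2)·(-4)/[(4)·(-2)] = 1
L_2(-3) = (2)·(-2)/[(6)·(2)] = -1/3
Sum: 6·(1/3) + (-5)·(1) + 5·(-1/3) = -14/3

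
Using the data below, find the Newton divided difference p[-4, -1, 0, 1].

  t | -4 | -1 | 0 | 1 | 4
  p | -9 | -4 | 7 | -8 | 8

p[-4,-1] = (-4 - (-9)) / (-1 - (-4)) = 5/3
p[-1,0] = (7 - (-4)) / (0 - (-1)) = 11
p[0,1] = (-8 - 7) / (1 - 0) = -15
p[-4,-1,0] = (11 - 5/3) / (0 - (-4)) = 7/3
p[-1,0,1] = (-15 - 11) / (1 - (-1)) = -13
p[-4,-1,0,1] = (-13 - 7/3) / (1 - (-4)) = -46/15

-46/15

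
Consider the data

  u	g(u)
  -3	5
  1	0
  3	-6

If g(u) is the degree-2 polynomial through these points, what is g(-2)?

Using Newton's divided-difference form:
g[-3,1] = (0 - 5) / (1 - (-3)) = -5/4
g[1,3] = (-6 - 0) / (3 - 1) = -3
g[-3,1,3] = (-3 - (-5/4)) / (3 - (-3)) = -7/24
g(-2) = 5 + (-5/4)·(1) + (-7/24)·(1)·(-3) = 37/8

37/8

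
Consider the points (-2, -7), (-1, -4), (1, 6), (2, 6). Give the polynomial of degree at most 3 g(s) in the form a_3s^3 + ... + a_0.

Newton's divided differences:
g[-2,-1] = (-4 - (-7)) / (-1 - (-2)) = 3
g[-1,1] = (6 - (-4)) / (1 - (-1)) = 5
g[1,2] = (6 - 6) / (2 - 1) = 0
g[-2,-1,1] = (5 - 3) / (1 - (-2)) = 2/3
g[-1,1,2] = (0 - 5) / (2 - (-1)) = -5/3
g[-2,-1,1,2] = (-5/3 - 2/3) / (2 - (-2)) = -7/12
g(s) = -7 + 3·(s + 2) + (2/3)·(s + 2)(s + 1) + (-7/12)·(s + 2)(s + 1)(s - 1)
Expanding: g(s) = -(7/12)s^3 - (1/2)s^2 + (67/12)s + 3/2

g(s) = -(7/12)s^3 - (1/2)s^2 + (67/12)s + 3/2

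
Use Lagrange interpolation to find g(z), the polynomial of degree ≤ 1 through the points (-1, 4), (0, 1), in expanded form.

g(z) = -3z + 1

L_0(z) = z / [-1] = -z
L_1(z) = (z + 1) / [1] = z + 1
g(z) = 4·L_0 + 1·L_1
  4·L_0(z) = -4z
  1·L_1(z) = z + 1
Adding term by term: -3z + 1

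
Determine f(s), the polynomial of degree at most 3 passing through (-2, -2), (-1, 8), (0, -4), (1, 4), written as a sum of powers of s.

f(s) = 7s^3 + 10s^2 - 9s - 4

Build the Lagrange basis polynomials:
L_0(s) = (s + 1)s(s - 1) / [-6] = -(1/6)s^3 + (1/6)s
L_1(s) = (s + 2)s(s - 1) / [2] = (1/2)s^3 + (1/2)s^2 - s
L_2(s) = (s + 2)(s + 1)(s - 1) / [-2] = -(1/2)s^3 - s^2 + (1/2)s + 1
L_3(s) = (s + 2)(s + 1)s / [6] = (1/6)s^3 + (1/2)s^2 + (1/3)s
f(s) = (-2)·L_0 + 8·L_1 + (-4)·L_2 + 4·L_3
  (-2)·L_0(s) = (1/3)s^3 - (1/3)s
  8·L_1(s) = 4s^3 + 4s^2 - 8s
  (-4)·L_2(s) = 2s^3 + 4s^2 - 2s - 4
  4·L_3(s) = (2/3)s^3 + 2s^2 + (4/3)s
Adding term by term: 7s^3 + 10s^2 - 9s - 4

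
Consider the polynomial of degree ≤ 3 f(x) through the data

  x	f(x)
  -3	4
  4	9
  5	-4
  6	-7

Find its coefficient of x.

Build the Lagrange basis polynomials:
L_0(x) = (x - 4)(x - 5)(x - 6) / [-504] = -(1/504)x^3 + (5/168)x^2 - (37/252)x + 5/21
L_1(x) = (x + 3)(x - 5)(x - 6) / [14] = (1/14)x^3 - (4/7)x^2 - (3/14)x + 45/7
L_2(x) = (x + 3)(x - 4)(x - 6) / [-8] = -(1/8)x^3 + (7/8)x^2 + (3/4)x - 9
L_3(x) = (x + 3)(x - 4)(x - 5) / [18] = (1/18)x^3 - (1/3)x^2 - (7/18)x + 10/3
f(x) = 4·L_0 + 9·L_1 + (-4)·L_2 + (-7)·L_3
Only the coefficient of x is needed; take it from each L_i and combine:
4·(-37/252) + 9·(-3/14) + (-4)·(3/4) + (-7)·(-7/18) = -176/63

-176/63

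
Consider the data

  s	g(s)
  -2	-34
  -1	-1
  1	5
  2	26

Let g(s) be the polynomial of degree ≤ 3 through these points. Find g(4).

L_0(4) = (5)·(3)·(2)/[(-1)·(-3)·(-4)] = -5/2
L_1(4) = (6)·(3)·(2)/[(1)·(-2)·(-3)] = 6
L_2(4) = (6)·(5)·(2)/[(3)·(2)·(-1)] = -10
L_3(4) = (6)·(5)·(3)/[(4)·(3)·(1)] = 15/2
Sum: (-34)·(-5/2) + (-1)·(6) + 5·(-10) + 26·(15/2) = 224

224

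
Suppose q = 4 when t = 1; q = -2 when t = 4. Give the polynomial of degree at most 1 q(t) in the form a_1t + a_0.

Build the Lagrange basis polynomials:
L_0(t) = (t - 4) / [-3] = -(1/3)t + 4/3
L_1(t) = (t - 1) / [3] = (1/3)t - 1/3
q(t) = 4·L_0 + (-2)·L_1
  4·L_0(t) = -(4/3)t + 16/3
  (-2)·L_1(t) = -(2/3)t + 2/3
Adding term by term: -2t + 6

q(t) = -2t + 6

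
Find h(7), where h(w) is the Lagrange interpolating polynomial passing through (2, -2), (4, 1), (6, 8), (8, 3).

Evaluate each Lagrange basis at w = 7:
L_0(7) = (3)·(1)·(-1)/[(-2)·(-4)·(-6)] = 1/16
L_1(7) = (5)·(1)·(-1)/[(2)·(-2)·(-4)] = -5/16
L_2(7) = (5)·(3)·(-1)/[(4)·(2)·(-2)] = 15/16
L_3(7) = (5)·(3)·(1)/[(6)·(4)·(2)] = 5/16
Sum: (-2)·(1/16) + 1·(-5/16) + 8·(15/16) + 3·(5/16) = 8

8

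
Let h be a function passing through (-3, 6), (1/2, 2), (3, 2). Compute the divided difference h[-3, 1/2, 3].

4/21

h[-3,1/2] = (2 - 6) / (1/2 - (-3)) = -8/7
h[1/2,3] = (2 - 2) / (3 - 1/2) = 0
h[-3,1/2,3] = (0 - (-8/7)) / (3 - (-3)) = 4/21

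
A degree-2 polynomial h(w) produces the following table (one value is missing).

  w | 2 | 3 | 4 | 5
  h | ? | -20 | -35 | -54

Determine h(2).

The 3 known values determine h uniquely (degree ≤ 2).
L_0(2) = (-2)·(-3)/[(-1)·(-2)] = 3
L_1(2) = (-1)·(-3)/[(1)·(-1)] = -3
L_2(2) = (-1)·(-2)/[(2)·(1)] = 1
Sum: (-20)·(3) + (-35)·(-3) + (-54)·(1) = -9

-9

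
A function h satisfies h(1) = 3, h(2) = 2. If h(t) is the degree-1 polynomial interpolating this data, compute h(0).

4

L_0(0) = (-2)/[(-1)] = 2
L_1(0) = (-1)/[(1)] = -1
Sum: 3·(2) + 2·(-1) = 4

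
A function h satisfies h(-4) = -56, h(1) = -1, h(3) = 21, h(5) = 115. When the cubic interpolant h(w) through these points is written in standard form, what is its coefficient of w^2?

Build the Lagrange basis polynomials:
L_0(w) = (w - 1)(w - 3)(w - 5) / [-315] = -(1/315)w^3 + (1/35)w^2 - (23/315)w + 1/21
L_1(w) = (w + 4)(w - 3)(w - 5) / [40] = (1/40)w^3 - (1/10)w^2 - (17/40)w + 3/2
L_2(w) = (w + 4)(w - 1)(w - 5) / [-28] = -(1/28)w^3 + (1/14)w^2 + (19/28)w - 5/7
L_3(w) = (w + 4)(w - 1)(w - 3) / [72] = (1/72)w^3 - (13/72)w + 1/6
h(w) = (-56)·L_0 + (-1)·L_1 + 21·L_2 + 115·L_3
Only the coefficient of w^2 is needed; take it from each L_i and combine:
(-56)·(1/35) + (-1)·(-1/10) + 21·(1/14) + 115·(0) = 0

0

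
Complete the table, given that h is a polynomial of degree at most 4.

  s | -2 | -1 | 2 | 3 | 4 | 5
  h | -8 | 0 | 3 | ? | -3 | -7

25/63

The 5 known values determine h uniquely (degree ≤ 4).
Evaluate each Lagrange basis at s = 3:
L_0(3) = (4)·(1)·(-1)·(-2)/[(-1)·(-4)·(-6)·(-7)] = 1/21
L_1(3) = (5)·(1)·(-1)·(-2)/[(1)·(-3)·(-5)·(-6)] = -1/9
L_2(3) = (5)·(4)·(-1)·(-2)/[(4)·(3)·(-2)·(-3)] = 5/9
L_3(3) = (5)·(4)·(1)·(-2)/[(6)·(5)·(2)·(-1)] = 2/3
L_4(3) = (5)·(4)·(1)·(-1)/[(7)·(6)·(3)·(1)] = -10/63
Sum: (-8)·(1/21) + 0 + 3·(5/9) + (-3)·(2/3) + (-7)·(-10/63) = 25/63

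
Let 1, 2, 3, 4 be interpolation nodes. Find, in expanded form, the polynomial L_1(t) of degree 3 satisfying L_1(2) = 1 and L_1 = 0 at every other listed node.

L_1(t) = (1/2)t^3 - 4t^2 + (19/2)t - 6

L_1(t) = (t - 1)(t - 3)(t - 4) / [(1)·(-1)·(-2)]
       = (t^3 - 8t^2 + 19t - 12) / (2)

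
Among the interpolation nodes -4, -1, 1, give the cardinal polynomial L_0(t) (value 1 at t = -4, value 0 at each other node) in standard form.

L_0(t) = (t + 1)(t - 1) / [(-3)·(-5)]
       = (t^2 - 1) / (15)

L_0(t) = (1/15)t^2 - 1/15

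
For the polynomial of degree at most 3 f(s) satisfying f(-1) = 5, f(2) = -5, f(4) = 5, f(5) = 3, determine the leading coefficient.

-2/3

The leading coefficient equals the top divided difference f[-1,2,4,5].
f[-1,2] = (-5 - 5) / (2 - (-1)) = -10/3
f[2,4] = (5 - (-5)) / (4 - 2) = 5
f[4,5] = (3 - 5) / (5 - 4) = -2
f[-1,2,4] = (5 - (-10/3)) / (4 - (-1)) = 5/3
f[2,4,5] = (-2 - 5) / (5 - 2) = -7/3
f[-1,2,4,5] = (-7/3 - 5/3) / (5 - (-1)) = -2/3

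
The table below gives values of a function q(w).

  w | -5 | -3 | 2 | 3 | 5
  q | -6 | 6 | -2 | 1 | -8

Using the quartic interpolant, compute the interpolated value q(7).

-1105/14

Evaluate each Lagrange basis at w = 7:
L_0(7) = (10)·(5)·(4)·(2)/[(-2)·(-7)·(-8)·(-10)] = 5/14
L_1(7) = (12)·(5)·(4)·(2)/[(2)·(-5)·(-6)·(-8)] = -1
L_2(7) = (12)·(10)·(4)·(2)/[(7)·(5)·(-1)·(-3)] = 64/7
L_3(7) = (12)·(10)·(5)·(2)/[(8)·(6)·(1)·(-2)] = -25/2
L_4(7) = (12)·(10)·(5)·(4)/[(10)·(8)·(3)·(2)] = 5
Sum: (-6)·(5/14) + 6·(-1) + (-2)·(64/7) + 1·(-25/2) + (-8)·(5) = -1105/14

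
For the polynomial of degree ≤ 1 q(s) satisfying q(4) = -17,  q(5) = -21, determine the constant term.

Build the Lagrange basis polynomials:
L_0(s) = (s - 5) / [-1] = -s + 5
L_1(s) = (s - 4) / [1] = s - 4
q(s) = (-17)·L_0 + (-21)·L_1
Only the constant term is needed; take it from each L_i and combine:
(-17)·(5) + (-21)·(-4) = -1

-1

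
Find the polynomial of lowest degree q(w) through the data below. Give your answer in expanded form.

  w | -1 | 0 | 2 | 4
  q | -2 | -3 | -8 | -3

L_0(w) = w(w - 2)(w - 4) / [-15] = -(1/15)w^3 + (2/5)w^2 - (8/15)w
L_1(w) = (w + 1)(w - 2)(w - 4) / [8] = (1/8)w^3 - (5/8)w^2 + (1/4)w + 1
L_2(w) = (w + 1)w(w - 4) / [-12] = -(1/12)w^3 + (1/4)w^2 + (1/3)w
L_3(w) = (w + 1)w(w - 2) / [40] = (1/40)w^3 - (1/40)w^2 - (1/20)w
q(w) = (-2)·L_0 + (-3)·L_1 + (-8)·L_2 + (-3)·L_3
  (-2)·L_0(w) = (2/15)w^3 - (4/5)w^2 + (16/15)w
  (-3)·L_1(w) = -(3/8)w^3 + (15/8)w^2 - (3/4)w - 3
  (-8)·L_2(w) = (2/3)w^3 - 2w^2 - (8/3)w
  (-3)·L_3(w) = -(3/40)w^3 + (3/40)w^2 + (3/20)w
Adding term by term: (7/20)w^3 - (17/20)w^2 - (11/5)w - 3

q(w) = (7/20)w^3 - (17/20)w^2 - (11/5)w - 3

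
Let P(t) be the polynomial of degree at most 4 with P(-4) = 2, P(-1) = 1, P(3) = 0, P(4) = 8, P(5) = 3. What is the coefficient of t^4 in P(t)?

-1313/7560

Build the Lagrange basis polynomials:
L_0(t) = (t + 1)(t - 3)(t - 4)(t - 5) / [1512] = (1/1512)t^4 - (11/1512)t^3 + (5/216)t^2 - (13/1512)t - 5/126
L_1(t) = (t + 4)(t - 3)(t - 4)(t - 5) / [-360] = -(1/360)t^4 + (1/45)t^3 + (1/360)t^2 - (16/45)t + 2/3
L_2(t) = (t + 4)(t + 1)(t - 4)(t - 5) / [56] = (1/56)t^4 - (1/14)t^3 - (3/8)t^2 + (8/7)t + 10/7
L_3(t) = (t + 4)(t + 1)(t - 3)(t - 5) / [-40] = -(1/40)t^4 + (3/40)t^3 + (21/40)t^2 - (43/40)t - 3/2
L_4(t) = (t + 4)(t + 1)(t - 3)(t - 4) / [108] = (1/108)t^4 - (1/54)t^3 - (19/108)t^2 + (8/27)t + 4/9
P(t) = 2·L_0 + 1·L_1 + 0·L_2 + 8·L_3 + 3·L_4
Only the coefficient of t^4 is needed; take it from each L_i and combine:
2·(1/1512) + 1·(-1/360) + 0·(1/56) + 8·(-1/40) + 3·(1/108) = -1313/7560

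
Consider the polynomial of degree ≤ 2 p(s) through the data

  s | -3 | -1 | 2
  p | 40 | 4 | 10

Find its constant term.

-2

Build the Lagrange basis polynomials:
L_0(s) = (s + 1)(s - 2) / [10] = (1/10)s^2 - (1/10)s - 1/5
L_1(s) = (s + 3)(s - 2) / [-6] = -(1/6)s^2 - (1/6)s + 1
L_2(s) = (s + 3)(s + 1) / [15] = (1/15)s^2 + (4/15)s + 1/5
p(s) = 40·L_0 + 4·L_1 + 10·L_2
Only the constant term is needed; take it from each L_i and combine:
40·(-1/5) + 4·(1) + 10·(1/5) = -2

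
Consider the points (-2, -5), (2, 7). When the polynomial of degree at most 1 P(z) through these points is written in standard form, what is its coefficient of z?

3

The leading coefficient equals the top divided difference P[-2,2].
P[-2,2] = (7 - (-5)) / (2 - (-2)) = 3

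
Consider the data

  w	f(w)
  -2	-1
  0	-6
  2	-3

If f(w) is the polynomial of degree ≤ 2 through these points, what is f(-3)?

L_0(-3) = (-3)·(-5)/[(-2)·(-4)] = 15/8
L_1(-3) = (-1)·(-5)/[(2)·(-2)] = -5/4
L_2(-3) = (-1)·(-3)/[(4)·(2)] = 3/8
Sum: (-1)·(15/8) + (-6)·(-5/4) + (-3)·(3/8) = 9/2

9/2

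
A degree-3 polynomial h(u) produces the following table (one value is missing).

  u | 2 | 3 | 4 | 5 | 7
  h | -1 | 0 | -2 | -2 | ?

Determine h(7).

The 4 known values determine h uniquely (degree ≤ 3).
L_0(7) = (4)·(3)·(2)/[(-1)·(-2)·(-3)] = -4
L_1(7) = (5)·(3)·(2)/[(1)·(-1)·(-2)] = 15
L_2(7) = (5)·(4)·(2)/[(2)·(1)·(-1)] = -20
L_3(7) = (5)·(4)·(3)/[(3)·(2)·(1)] = 10
Sum: (-1)·(-4) + 0 + (-2)·(-20) + (-2)·(10) = 24

24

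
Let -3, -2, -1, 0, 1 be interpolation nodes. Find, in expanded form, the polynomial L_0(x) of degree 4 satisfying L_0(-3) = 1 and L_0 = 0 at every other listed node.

L_0(x) = (1/24)x^4 + (1/12)x^3 - (1/24)x^2 - (1/12)x

L_0(x) = (x + 2)(x + 1)x(x - 1) / [(-1)·(-2)·(-3)·(-4)]
       = (x^4 + 2x^3 - x^2 - 2x) / (24)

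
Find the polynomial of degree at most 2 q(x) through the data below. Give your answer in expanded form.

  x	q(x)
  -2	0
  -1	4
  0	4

q(x) = -2x^2 - 2x + 4

L_0(x) = (x + 1)x / [2] = (1/2)x^2 + (1/2)x
L_1(x) = (x + 2)x / [-1] = -x^2 - 2x
L_2(x) = (x + 2)(x + 1) / [2] = (1/2)x^2 + (3/2)x + 1
q(x) = 0·L_0 + 4·L_1 + 4·L_2
  0·L_0(x) = 0
  4·L_1(x) = -4x^2 - 8x
  4·L_2(x) = 2x^2 + 6x + 4
Adding term by term: -2x^2 - 2x + 4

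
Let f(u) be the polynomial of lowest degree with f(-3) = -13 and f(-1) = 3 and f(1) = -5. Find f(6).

-130

Evaluate each Lagrange basis at u = 6:
L_0(6) = (7)·(5)/[(-2)·(-4)] = 35/8
L_1(6) = (9)·(5)/[(2)·(-2)] = -45/4
L_2(6) = (9)·(7)/[(4)·(2)] = 63/8
Sum: (-13)·(35/8) + 3·(-45/4) + (-5)·(63/8) = -130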